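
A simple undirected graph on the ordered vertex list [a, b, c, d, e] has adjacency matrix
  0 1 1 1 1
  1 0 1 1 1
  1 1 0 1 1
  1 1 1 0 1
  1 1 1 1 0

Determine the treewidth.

A width-4 tree decomposition is:
Bags: B1 = {a, b, c, d, e}
Tree: (single bag)
With just one bag of size 5, the width is 5 − 1 = 4, so tw(G) ≤ 4. Conversely, {a, b, c, d, e} is a clique of size 5, and the vertices of any clique must share a bag in every tree decomposition; so some bag has ≥ 5 vertices and tw(G) ≥ 4. The upper and lower bounds meet at 4, so that is the treewidth.

4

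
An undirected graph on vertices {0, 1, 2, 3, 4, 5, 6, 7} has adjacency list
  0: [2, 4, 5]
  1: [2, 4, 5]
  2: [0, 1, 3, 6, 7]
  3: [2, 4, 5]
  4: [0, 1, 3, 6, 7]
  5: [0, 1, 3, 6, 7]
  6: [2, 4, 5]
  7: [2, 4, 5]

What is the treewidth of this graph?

3

A width-3 tree decomposition is:
Bags: B1 = {0, 2, 4, 5}  B2 = {1, 2, 4, 5}  B3 = {2, 4, 5, 6}  B4 = {2, 4, 5, 7}  B5 = {2, 3, 4, 5}
Tree: B1–B2, B2–B3, B3–B4, B4–B5
Every bag has size at most 4, so the width is 4 − 1 = 3 and tw(G) ≤ 3. For the lower bound: the 4 vertex sets {0,4}, {1,2}, {5}, {6} are disjoint, each induces a connected subgraph, and every pair is joined by at least one edge of G. Contracting each set to a single vertex therefore yields K_{4} as a minor, and since treewidth is minor-monotone, tw(G) ≥ tw(K_{4}) = 3. Therefore the treewidth is 3.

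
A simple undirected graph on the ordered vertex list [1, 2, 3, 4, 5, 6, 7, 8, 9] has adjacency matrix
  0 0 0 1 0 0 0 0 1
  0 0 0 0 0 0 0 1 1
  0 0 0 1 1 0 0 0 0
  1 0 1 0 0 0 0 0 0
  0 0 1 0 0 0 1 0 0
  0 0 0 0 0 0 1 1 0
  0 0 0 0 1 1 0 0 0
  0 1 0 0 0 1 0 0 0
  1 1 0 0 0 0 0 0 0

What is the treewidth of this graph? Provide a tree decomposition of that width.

Treewidth 2.
One such decomposition:
Bags: B1 = {1, 3, 4}  B2 = {1, 3, 5}  B3 = {1, 5, 7}  B4 = {1, 6, 7}  B5 = {1, 6, 8}  B6 = {1, 2, 8}  B7 = {1, 2, 9}
Tree: B1–B2, B2–B3, B3–B4, B4–B5, B5–B6, B6–B7

Each bag holds 3 vertices, so the decomposition has width 2, which upper-bounds the treewidth. The edges 1–4–3–5–7–6–8–2–9–1 form a cycle, so G is not a tree and its treewidth is at least 2. Combining the bounds, tw(G) = 2.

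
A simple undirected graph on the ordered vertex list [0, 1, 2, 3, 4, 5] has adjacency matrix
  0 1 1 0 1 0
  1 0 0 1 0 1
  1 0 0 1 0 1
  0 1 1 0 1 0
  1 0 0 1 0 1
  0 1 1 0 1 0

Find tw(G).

3

A width-3 tree decomposition is:
Bags: B1 = {0, 1, 2, 4}  B2 = {1, 2, 3, 4}  B3 = {1, 2, 4, 5}
Tree: B1–B2, B2–B3
The largest bag has 4 vertices, giving width 3; this decomposition certifies tw(G) ≤ 3. For the lower bound: the 4 vertex sets {0,2}, {3,4}, {1}, {5} are disjoint, each induces a connected subgraph, and every pair is joined by at least one edge of G. Contracting each set to a single vertex therefore yields K_{4} as a minor, and since treewidth is minor-monotone, tw(G) ≥ tw(K_{4}) = 3. Hence tw(G) = 3 exactly.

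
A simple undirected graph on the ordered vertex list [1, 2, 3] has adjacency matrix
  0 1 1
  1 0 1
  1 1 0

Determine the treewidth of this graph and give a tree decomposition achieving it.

Treewidth 2.
One such decomposition:
Bags: B1 = {1, 2, 3}
Tree: (single bag)

A single bag containing all 3 vertices is trivially a valid decomposition of width 2. On the other hand G contains the 3-clique {1, 2, 3}. A clique must lie in a single bag of any decomposition, so no decomposition can have width below 2. Hence tw(G) = 2 exactly.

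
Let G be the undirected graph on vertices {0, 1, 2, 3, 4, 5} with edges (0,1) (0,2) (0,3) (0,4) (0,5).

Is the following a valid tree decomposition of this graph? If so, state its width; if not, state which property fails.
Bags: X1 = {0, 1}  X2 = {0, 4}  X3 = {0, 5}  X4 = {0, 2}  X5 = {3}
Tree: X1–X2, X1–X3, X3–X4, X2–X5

A tree decomposition must satisfy three properties: every vertex lies in some bag; for every edge, both endpoints lie together in some bag; and for every vertex, the bags containing it form a connected subtree. Here edge (0,3) lies in no bag, so the decomposition is invalid.

No — edge (0,3) lies in no bag.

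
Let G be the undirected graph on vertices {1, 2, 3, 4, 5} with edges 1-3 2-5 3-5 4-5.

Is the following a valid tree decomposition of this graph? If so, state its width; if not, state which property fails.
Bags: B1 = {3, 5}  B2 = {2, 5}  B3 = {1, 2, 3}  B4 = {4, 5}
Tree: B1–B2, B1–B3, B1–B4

A tree decomposition must satisfy three properties: every vertex lies in some bag; for every edge, both endpoints lie together in some bag; and for every vertex, the bags containing it form a connected subtree. Here bags containing vertex 2 are not connected in the tree, so the decomposition is invalid.

No — bags containing vertex 2 are not connected in the tree.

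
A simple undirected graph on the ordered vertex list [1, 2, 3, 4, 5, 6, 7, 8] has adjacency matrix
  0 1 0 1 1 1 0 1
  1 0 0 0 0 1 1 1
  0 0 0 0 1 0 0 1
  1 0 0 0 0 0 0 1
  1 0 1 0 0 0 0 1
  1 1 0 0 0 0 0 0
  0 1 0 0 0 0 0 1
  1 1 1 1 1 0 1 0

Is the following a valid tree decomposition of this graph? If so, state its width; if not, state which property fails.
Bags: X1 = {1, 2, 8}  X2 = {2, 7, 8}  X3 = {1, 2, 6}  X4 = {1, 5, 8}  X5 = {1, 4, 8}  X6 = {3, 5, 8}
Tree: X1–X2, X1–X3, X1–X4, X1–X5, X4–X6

Yes; width 2.

Vertex coverage: the bags together contain {1, 2, 3, 4, 5, 6, 7, 8}, the full vertex set. Edge coverage: each edge of G has both endpoints in at least one bag. Running intersection: for every vertex, the bags containing it form a connected subtree. All three properties hold, so this is a valid tree decomposition of width max|bag| − 1 = 2, and hence tw(G) ≤ 2.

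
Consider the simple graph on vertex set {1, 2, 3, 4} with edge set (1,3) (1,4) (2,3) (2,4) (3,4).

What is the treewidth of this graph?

2

A width-2 tree decomposition is:
Bags: B1 = {1, 3, 4}  B2 = {2, 3, 4}
Tree: B1–B2
Each bag holds 3 vertices, so the decomposition has width 2, which upper-bounds the treewidth. For the lower bound, the 3 vertices {1, 3, 4} are pairwise adjacent, and any tree decomposition puts a clique entirely inside one bag — forcing width ≥ 2. The upper and lower bounds meet at 2, so that is the treewidth.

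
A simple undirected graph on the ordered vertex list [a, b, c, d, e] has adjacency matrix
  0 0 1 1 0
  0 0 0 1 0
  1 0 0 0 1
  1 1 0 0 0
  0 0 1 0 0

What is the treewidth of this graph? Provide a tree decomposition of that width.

The largest bag has 2 vertices, giving width 1; this decomposition certifies tw(G) ≤ 1. G has an edge, so its treewidth is at least 1. Hence tw(G) = 1 exactly.

Treewidth 1.
Bags: B1 = {b, d}  B2 = {a, d}  B3 = {a, c}  B4 = {c, e}
Tree: B1–B2, B2–B3, B3–B4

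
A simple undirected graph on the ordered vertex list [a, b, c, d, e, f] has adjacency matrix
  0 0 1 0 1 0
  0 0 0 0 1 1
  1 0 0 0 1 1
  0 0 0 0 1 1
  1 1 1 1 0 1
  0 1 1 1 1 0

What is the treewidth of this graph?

A width-2 tree decomposition is:
Bags: B1 = {a, c, e}  B2 = {c, e, f}  B3 = {d, e, f}  B4 = {b, e, f}
Tree: B1–B2, B2–B3, B2–B4
The largest bag has 3 vertices, giving width 2; this decomposition certifies tw(G) ≤ 2. Conversely, {a, c, e} is a clique of size 3, and the vertices of any clique must share a bag in every tree decomposition; so some bag has ≥ 3 vertices and tw(G) ≥ 2. Therefore the treewidth is 2.

2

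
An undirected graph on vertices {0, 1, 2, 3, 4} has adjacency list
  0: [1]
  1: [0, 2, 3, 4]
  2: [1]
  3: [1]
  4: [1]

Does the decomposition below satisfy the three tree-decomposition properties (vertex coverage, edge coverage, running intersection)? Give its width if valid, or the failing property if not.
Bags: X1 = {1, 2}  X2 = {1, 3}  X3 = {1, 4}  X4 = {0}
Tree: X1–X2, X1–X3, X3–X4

A tree decomposition must satisfy three properties: every vertex lies in some bag; for every edge, both endpoints lie together in some bag; and for every vertex, the bags containing it form a connected subtree. Here edge (1,0) lies in no bag, so the decomposition is invalid.

No — edge (1,0) lies in no bag.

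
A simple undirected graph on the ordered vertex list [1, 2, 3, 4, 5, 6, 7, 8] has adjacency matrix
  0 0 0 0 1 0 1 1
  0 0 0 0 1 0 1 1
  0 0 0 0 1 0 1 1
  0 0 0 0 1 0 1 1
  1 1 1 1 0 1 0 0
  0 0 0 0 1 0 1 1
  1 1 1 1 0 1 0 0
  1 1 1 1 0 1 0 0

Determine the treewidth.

A width-3 tree decomposition is:
Bags: B1 = {2, 5, 7, 8}  B2 = {5, 6, 7, 8}  B3 = {4, 5, 7, 8}  B4 = {3, 5, 7, 8}  B5 = {1, 5, 7, 8}
Tree: B1–B2, B2–B3, B3–B4, B4–B5
The largest bag has 4 vertices, giving width 3; this decomposition certifies tw(G) ≤ 3. For the lower bound: the 4 vertex sets {2,5}, {6,8}, {7}, {4} are disjoint, each induces a connected subgraph, and every pair is joined by at least one edge of G. Contracting each set to a single vertex therefore yields K_{4} as a minor, and since treewidth is minor-monotone, tw(G) ≥ tw(K_{4}) = 3. Hence tw(G) = 3 exactly.

3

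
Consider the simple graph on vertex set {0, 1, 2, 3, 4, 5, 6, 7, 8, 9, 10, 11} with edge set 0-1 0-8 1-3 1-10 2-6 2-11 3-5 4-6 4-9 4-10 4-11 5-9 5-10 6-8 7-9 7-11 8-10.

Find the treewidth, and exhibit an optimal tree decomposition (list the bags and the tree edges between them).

Treewidth 3.
Bags: B1 = {0, 1, 3, 8}  B2 = {1, 3, 8, 10}  B3 = {3, 5, 8, 10}  B4 = {5, 6, 8, 10}  B5 = {4, 5, 6, 10}  B6 = {4, 5, 6, 9}  B7 = {2, 4, 6, 9}  B8 = {2, 4, 9, 11}  B9 = {2, 7, 9, 11}
Tree: B1–B2, B2–B3, B3–B4, B4–B5, B5–B6, B6–B7, B7–B8, B8–B9

The largest bag has 4 vertices, giving width 3; this decomposition certifies tw(G) ≤ 3. For the lower bound: the 4 vertex sets {0,1,3}, {8}, {10}, {4,5,6,9} are disjoint, each induces a connected subgraph, and every pair is joined by at least one edge of G. Contracting each set to a single vertex therefore yields K_{4} as a minor, and since treewidth is minor-monotone, tw(G) ≥ tw(K_{4}) = 3. Combining the bounds, tw(G) = 3.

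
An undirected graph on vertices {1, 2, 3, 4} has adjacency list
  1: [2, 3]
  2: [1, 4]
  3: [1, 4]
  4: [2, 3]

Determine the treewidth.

2

A width-2 tree decomposition is:
Bags: B1 = {2, 3, 4}  B2 = {1, 2, 3}
Tree: B1–B2
The largest bag has 3 vertices, giving width 2; this decomposition certifies tw(G) ≤ 2. The edges 3–4–2–1–3 form a cycle, so G is not a tree and its treewidth is at least 2. Combining the bounds, tw(G) = 2.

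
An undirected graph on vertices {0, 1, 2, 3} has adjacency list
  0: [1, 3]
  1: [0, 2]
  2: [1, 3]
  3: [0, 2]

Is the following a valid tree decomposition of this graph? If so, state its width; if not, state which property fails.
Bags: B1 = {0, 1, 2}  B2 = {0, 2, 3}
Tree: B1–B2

Yes; width 2.

Every vertex of G appears in some bag (union = {0, 1, 2, 3}); every edge is covered by a bag; and for each vertex v the set of bags containing v is connected in the bag tree. The decomposition is therefore valid. The largest bag has 3 vertices, so the width is 2.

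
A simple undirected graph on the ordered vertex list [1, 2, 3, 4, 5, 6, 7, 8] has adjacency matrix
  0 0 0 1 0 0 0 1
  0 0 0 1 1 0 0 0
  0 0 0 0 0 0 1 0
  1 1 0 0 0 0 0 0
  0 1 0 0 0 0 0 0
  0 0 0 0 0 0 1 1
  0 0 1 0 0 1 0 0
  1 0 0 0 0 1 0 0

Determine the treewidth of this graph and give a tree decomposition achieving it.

Treewidth 1.
Bags: B1 = {2, 5}  B2 = {2, 4}  B3 = {1, 4}  B4 = {1, 8}  B5 = {6, 8}  B6 = {6, 7}  B7 = {3, 7}
Tree: B1–B2, B2–B3, B3–B4, B4–B5, B5–B6, B6–B7

Each bag holds 2 vertices, so the decomposition has width 1, which upper-bounds the treewidth. Since G has at least one edge (e.g. 5–2), it is not an edgeless graph, so tw(G) ≥ 1. The upper and lower bounds meet at 1, so that is the treewidth.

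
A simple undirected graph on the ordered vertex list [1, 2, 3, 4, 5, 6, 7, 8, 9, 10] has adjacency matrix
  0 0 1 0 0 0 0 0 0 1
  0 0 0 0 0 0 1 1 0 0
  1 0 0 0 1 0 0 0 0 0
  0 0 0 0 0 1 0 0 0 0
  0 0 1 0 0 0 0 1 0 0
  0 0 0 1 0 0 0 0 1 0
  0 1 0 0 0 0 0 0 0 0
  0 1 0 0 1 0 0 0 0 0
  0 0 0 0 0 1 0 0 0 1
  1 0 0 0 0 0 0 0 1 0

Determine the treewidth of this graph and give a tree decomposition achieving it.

Treewidth 1.
One such decomposition:
Bags: B1 = {4, 6}  B2 = {6, 9}  B3 = {9, 10}  B4 = {1, 10}  B5 = {1, 3}  B6 = {3, 5}  B7 = {5, 8}  B8 = {2, 8}  B9 = {2, 7}
Tree: B1–B2, B2–B3, B3–B4, B4–B5, B5–B6, B6–B7, B7–B8, B8–B9

The largest bag has 2 vertices, giving width 1; this decomposition certifies tw(G) ≤ 1. G has an edge, so its treewidth is at least 1. The upper and lower bounds meet at 1, so that is the treewidth.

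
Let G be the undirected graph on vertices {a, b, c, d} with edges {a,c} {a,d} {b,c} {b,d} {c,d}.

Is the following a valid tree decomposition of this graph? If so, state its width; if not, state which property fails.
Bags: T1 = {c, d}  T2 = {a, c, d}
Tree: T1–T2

A tree decomposition must satisfy three properties: every vertex lies in some bag; for every edge, both endpoints lie together in some bag; and for every vertex, the bags containing it form a connected subtree. Here vertex b appears in no bag, so the decomposition is invalid.

No — vertex b appears in no bag.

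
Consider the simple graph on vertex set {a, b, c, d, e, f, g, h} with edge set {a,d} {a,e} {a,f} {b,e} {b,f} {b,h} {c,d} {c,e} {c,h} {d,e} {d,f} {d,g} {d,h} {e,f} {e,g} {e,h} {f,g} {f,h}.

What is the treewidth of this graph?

A width-3 tree decomposition is:
Bags: B1 = {a, d, e, f}  B2 = {d, e, f, h}  B3 = {c, d, e, h}  B4 = {b, e, f, h}  B5 = {d, e, f, g}
Tree: B1–B2, B2–B3, B2–B4, B2–B5
The largest bag has 4 vertices, giving width 3; this decomposition certifies tw(G) ≤ 3. For the lower bound, the 4 vertices {c, d, e, h} are pairwise adjacent, and any tree decomposition puts a clique entirely inside one bag — forcing width ≥ 3. Therefore the treewidth is 3.

3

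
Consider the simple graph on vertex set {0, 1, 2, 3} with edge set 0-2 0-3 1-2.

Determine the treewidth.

A width-1 tree decomposition is:
Bags: B1 = {0, 3}  B2 = {0, 2}  B3 = {1, 2}
Tree: B1–B2, B2–B3
The largest bag has 2 vertices, giving width 1; this decomposition certifies tw(G) ≤ 1. Since G has at least one edge (e.g. 0–3), it is not an edgeless graph, so tw(G) ≥ 1. The upper and lower bounds meet at 1, so that is the treewidth.

1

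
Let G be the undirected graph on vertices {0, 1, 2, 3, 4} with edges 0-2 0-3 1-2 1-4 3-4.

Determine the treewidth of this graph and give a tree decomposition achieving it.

Treewidth 2.
Bags: B1 = {0, 3, 4}  B2 = {0, 1, 4}  B3 = {0, 1, 2}
Tree: B1–B2, B2–B3

Each bag holds 3 vertices, so the decomposition has width 2, which upper-bounds the treewidth. The edges 0–3–4–1–2–0 form a cycle, so G is not a tree and its treewidth is at least 2. Therefore the treewidth is 2.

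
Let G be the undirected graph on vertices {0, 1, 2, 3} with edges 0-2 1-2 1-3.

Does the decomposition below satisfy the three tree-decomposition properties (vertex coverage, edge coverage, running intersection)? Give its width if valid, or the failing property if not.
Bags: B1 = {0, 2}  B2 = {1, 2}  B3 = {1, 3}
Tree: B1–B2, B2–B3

Yes; width 1.

Vertex coverage: the bags together contain {0, 1, 2, 3}, the full vertex set. Edge coverage: each edge of G has both endpoints in at least one bag. Running intersection: for every vertex, the bags containing it form a connected subtree. All three properties hold, so this is a valid tree decomposition of width max|bag| − 1 = 1, and hence tw(G) ≤ 1.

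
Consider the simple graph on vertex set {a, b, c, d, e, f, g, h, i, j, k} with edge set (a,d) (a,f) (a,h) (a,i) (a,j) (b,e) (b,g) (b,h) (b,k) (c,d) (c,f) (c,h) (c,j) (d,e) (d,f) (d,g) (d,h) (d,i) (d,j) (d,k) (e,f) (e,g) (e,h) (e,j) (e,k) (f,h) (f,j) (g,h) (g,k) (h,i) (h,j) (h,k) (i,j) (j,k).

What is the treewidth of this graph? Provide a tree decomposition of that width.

The largest bag has 5 vertices, giving width 4; this decomposition certifies tw(G) ≤ 4. For the lower bound, the 5 vertices {d, e, g, h, k} are pairwise adjacent, and any tree decomposition puts a clique entirely inside one bag — forcing width ≥ 4. Hence tw(G) = 4 exactly.

Treewidth 4.
One optimal decomposition is:
Bags: B1 = {a, d, f, h, j}  B2 = {c, d, f, h, j}  B3 = {d, e, f, h, j}  B4 = {d, e, h, j, k}  B5 = {a, d, h, i, j}  B6 = {d, e, g, h, k}  B7 = {b, e, g, h, k}
Tree: B1–B2, B2–B3, B3–B4, B1–B5, B4–B6, B6–B7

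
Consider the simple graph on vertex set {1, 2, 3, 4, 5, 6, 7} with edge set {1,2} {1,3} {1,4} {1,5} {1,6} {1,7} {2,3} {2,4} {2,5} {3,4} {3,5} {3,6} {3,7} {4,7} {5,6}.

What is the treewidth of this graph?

3

A width-3 tree decomposition is:
Bags: B1 = {1, 2, 3, 5}  B2 = {1, 2, 3, 4}  B3 = {1, 3, 4, 7}  B4 = {1, 3, 5, 6}
Tree: B1–B2, B2–B3, B1–B4
Every bag has size at most 4, so the width is 4 − 1 = 3 and tw(G) ≤ 3. Conversely, {1, 2, 3, 4} is a clique of size 4, and the vertices of any clique must share a bag in every tree decomposition; so some bag has ≥ 4 vertices and tw(G) ≥ 3. Therefore the treewidth is 3.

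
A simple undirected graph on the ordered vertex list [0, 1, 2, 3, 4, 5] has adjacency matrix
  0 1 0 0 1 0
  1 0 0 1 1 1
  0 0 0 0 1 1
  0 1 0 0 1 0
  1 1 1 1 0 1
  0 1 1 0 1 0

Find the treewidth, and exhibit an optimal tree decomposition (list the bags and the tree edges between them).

The largest bag has 3 vertices, giving width 2; this decomposition certifies tw(G) ≤ 2. For the lower bound, the 3 vertices {0, 1, 4} are pairwise adjacent, and any tree decomposition puts a clique entirely inside one bag — forcing width ≥ 2. Hence tw(G) = 2 exactly.

Treewidth 2.
One such decomposition:
Bags: B1 = {1, 4, 5}  B2 = {1, 3, 4}  B3 = {0, 1, 4}  B4 = {2, 4, 5}
Tree: B1–B2, B1–B3, B1–B4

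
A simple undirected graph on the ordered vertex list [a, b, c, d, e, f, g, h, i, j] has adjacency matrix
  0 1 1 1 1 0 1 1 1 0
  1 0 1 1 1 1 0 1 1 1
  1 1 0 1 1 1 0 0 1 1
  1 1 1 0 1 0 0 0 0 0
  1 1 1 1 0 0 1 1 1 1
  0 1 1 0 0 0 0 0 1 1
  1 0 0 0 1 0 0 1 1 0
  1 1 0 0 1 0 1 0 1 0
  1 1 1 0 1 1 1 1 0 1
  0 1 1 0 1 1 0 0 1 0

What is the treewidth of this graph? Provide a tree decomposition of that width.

Treewidth 4.
One such decomposition:
Bags: B1 = {b, c, f, i, j}  B2 = {b, c, e, i, j}  B3 = {a, b, c, e, i}  B4 = {a, b, c, d, e}  B5 = {a, b, e, h, i}  B6 = {a, e, g, h, i}
Tree: B1–B2, B2–B3, B3–B4, B3–B5, B5–B6

Every bag has size at most 5, so the width is 5 − 1 = 4 and tw(G) ≤ 4. On the other hand G contains the 5-clique {a, e, g, h, i}. A clique must lie in a single bag of any decomposition, so no decomposition can have width below 4. The upper and lower bounds meet at 4, so that is the treewidth.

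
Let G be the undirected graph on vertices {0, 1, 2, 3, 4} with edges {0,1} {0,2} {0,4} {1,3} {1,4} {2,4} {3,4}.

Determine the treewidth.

A width-2 tree decomposition is:
Bags: B1 = {0, 1, 4}  B2 = {0, 2, 4}  B3 = {1, 3, 4}
Tree: B1–B2, B1–B3
Every bag has size at most 3, so the width is 3 − 1 = 2 and tw(G) ≤ 2. On the other hand G contains the 3-clique {0, 1, 4}. A clique must lie in a single bag of any decomposition, so no decomposition can have width below 2. Hence tw(G) = 2 exactly.

2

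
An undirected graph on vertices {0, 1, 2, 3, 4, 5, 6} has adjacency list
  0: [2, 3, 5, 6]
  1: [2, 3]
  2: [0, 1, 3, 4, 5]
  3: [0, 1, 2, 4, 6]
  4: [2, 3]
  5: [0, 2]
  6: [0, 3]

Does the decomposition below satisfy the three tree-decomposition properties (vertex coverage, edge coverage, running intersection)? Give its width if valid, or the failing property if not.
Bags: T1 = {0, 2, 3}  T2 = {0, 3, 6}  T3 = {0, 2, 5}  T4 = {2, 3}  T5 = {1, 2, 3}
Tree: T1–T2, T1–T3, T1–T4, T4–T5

A tree decomposition must satisfy three properties: every vertex lies in some bag; for every edge, both endpoints lie together in some bag; and for every vertex, the bags containing it form a connected subtree. Here vertex 4 appears in no bag, so the decomposition is invalid.

No — vertex 4 appears in no bag.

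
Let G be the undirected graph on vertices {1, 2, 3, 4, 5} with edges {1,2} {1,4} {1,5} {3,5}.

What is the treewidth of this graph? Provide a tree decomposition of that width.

Treewidth 1.
Bags: B1 = {1, 2}  B2 = {1, 4}  B3 = {1, 5}  B4 = {3, 5}
Tree: B1–B2, B1–B3, B3–B4

The largest bag has 2 vertices, giving width 1; this decomposition certifies tw(G) ≤ 1. Any graph with an edge has treewidth ≥ 1, and G has the edge 1–2. Hence tw(G) = 1 exactly.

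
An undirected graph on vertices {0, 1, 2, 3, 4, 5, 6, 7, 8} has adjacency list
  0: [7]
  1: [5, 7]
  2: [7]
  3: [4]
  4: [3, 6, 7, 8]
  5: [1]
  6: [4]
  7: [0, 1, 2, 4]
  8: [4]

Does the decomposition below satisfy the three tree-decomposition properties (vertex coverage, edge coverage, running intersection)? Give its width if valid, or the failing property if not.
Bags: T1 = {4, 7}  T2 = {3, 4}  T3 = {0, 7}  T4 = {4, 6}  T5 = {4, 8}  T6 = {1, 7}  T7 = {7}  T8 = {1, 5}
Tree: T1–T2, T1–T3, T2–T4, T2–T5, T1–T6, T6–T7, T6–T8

A tree decomposition must satisfy three properties: every vertex lies in some bag; for every edge, both endpoints lie together in some bag; and for every vertex, the bags containing it form a connected subtree. Here vertex 2 appears in no bag, so the decomposition is invalid.

No — vertex 2 appears in no bag.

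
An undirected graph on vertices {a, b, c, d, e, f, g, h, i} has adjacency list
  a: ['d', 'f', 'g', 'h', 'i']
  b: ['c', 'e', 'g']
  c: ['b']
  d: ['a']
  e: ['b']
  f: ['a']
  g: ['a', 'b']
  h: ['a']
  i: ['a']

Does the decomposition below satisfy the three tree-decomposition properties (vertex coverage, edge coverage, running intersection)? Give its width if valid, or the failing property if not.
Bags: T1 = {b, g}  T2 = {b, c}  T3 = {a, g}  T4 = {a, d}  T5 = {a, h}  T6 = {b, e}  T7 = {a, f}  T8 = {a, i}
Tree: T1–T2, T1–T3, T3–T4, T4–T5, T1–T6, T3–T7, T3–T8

Vertex coverage: the bags together contain {a, b, c, d, e, f, g, h, i}, the full vertex set. Edge coverage: each edge of G has both endpoints in at least one bag. Running intersection: for every vertex, the bags containing it form a connected subtree. All three properties hold, so this is a valid tree decomposition of width max|bag| − 1 = 1, and hence tw(G) ≤ 1.

Yes; width 1.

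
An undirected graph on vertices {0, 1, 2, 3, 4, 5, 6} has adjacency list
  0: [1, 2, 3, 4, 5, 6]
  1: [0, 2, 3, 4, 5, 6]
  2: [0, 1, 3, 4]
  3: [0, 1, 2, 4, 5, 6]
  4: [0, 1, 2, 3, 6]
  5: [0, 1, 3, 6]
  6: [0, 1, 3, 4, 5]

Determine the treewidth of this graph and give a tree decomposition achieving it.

The largest bag has 5 vertices, giving width 4; this decomposition certifies tw(G) ≤ 4. On the other hand G contains the 5-clique {0, 1, 2, 3, 4}. A clique must lie in a single bag of any decomposition, so no decomposition can have width below 4. Combining the bounds, tw(G) = 4.

Treewidth 4.
One optimal decomposition is:
Bags: B1 = {0, 1, 3, 4, 6}  B2 = {0, 1, 3, 5, 6}  B3 = {0, 1, 2, 3, 4}
Tree: B1–B2, B1–B3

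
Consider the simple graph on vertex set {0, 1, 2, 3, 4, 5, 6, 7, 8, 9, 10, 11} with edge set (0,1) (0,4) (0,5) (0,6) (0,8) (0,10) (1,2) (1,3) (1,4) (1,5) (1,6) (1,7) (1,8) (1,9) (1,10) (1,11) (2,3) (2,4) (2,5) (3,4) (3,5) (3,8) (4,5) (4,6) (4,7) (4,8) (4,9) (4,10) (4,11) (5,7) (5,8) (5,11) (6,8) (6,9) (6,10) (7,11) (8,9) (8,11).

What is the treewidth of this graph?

4

A width-4 tree decomposition is:
Bags: B1 = {1, 4, 5, 8, 11}  B2 = {1, 3, 4, 5, 8}  B3 = {1, 2, 3, 4, 5}  B4 = {1, 4, 5, 7, 11}  B5 = {0, 1, 4, 5, 8}  B6 = {0, 1, 4, 6, 8}  B7 = {0, 1, 4, 6, 10}  B8 = {1, 4, 6, 8, 9}
Tree: B1–B2, B2–B3, B1–B4, B2–B5, B5–B6, B6–B7, B6–B8
Every bag has size at most 5, so the width is 5 − 1 = 4 and tw(G) ≤ 4. For the lower bound, the 5 vertices {1, 4, 6, 8, 9} are pairwise adjacent, and any tree decomposition puts a clique entirely inside one bag — forcing width ≥ 4. Hence tw(G) = 4 exactly.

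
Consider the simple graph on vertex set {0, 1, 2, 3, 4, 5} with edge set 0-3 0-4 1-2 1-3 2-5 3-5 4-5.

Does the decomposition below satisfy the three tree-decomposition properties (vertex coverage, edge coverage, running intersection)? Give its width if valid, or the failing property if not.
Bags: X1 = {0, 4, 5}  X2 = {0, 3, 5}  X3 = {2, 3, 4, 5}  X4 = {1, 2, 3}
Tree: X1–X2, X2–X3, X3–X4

A tree decomposition must satisfy three properties: every vertex lies in some bag; for every edge, both endpoints lie together in some bag; and for every vertex, the bags containing it form a connected subtree. Here bags containing vertex 4 are not connected in the tree, so the decomposition is invalid.

No — bags containing vertex 4 are not connected in the tree.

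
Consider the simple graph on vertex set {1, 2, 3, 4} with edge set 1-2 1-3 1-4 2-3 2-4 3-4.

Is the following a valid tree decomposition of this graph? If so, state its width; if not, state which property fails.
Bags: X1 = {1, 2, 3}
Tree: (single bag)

A tree decomposition must satisfy three properties: every vertex lies in some bag; for every edge, both endpoints lie together in some bag; and for every vertex, the bags containing it form a connected subtree. Here vertex 4 appears in no bag, so the decomposition is invalid.

No — vertex 4 appears in no bag.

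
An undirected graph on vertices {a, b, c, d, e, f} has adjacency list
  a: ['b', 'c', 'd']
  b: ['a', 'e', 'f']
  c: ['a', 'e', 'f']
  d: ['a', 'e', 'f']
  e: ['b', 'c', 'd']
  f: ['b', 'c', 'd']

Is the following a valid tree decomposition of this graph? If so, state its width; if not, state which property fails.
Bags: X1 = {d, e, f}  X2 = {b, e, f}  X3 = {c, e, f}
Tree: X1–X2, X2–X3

A tree decomposition must satisfy three properties: every vertex lies in some bag; for every edge, both endpoints lie together in some bag; and for every vertex, the bags containing it form a connected subtree. Here vertex a appears in no bag, so the decomposition is invalid.

No — vertex a appears in no bag.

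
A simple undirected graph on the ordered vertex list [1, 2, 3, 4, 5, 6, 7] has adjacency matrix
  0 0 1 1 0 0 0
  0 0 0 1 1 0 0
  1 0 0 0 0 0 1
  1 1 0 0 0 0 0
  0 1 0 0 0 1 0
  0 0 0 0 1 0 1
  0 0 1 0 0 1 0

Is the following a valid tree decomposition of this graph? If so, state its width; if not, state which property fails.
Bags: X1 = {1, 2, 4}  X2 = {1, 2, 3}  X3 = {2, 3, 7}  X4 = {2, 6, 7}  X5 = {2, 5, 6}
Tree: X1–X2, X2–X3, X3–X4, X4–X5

Yes; width 2.

Vertex coverage: the bags together contain {1, 2, 3, 4, 5, 6, 7}, the full vertex set. Edge coverage: each edge of G has both endpoints in at least one bag. Running intersection: for every vertex, the bags containing it form a connected subtree. All three properties hold, so this is a valid tree decomposition of width max|bag| − 1 = 2, and hence tw(G) ≤ 2.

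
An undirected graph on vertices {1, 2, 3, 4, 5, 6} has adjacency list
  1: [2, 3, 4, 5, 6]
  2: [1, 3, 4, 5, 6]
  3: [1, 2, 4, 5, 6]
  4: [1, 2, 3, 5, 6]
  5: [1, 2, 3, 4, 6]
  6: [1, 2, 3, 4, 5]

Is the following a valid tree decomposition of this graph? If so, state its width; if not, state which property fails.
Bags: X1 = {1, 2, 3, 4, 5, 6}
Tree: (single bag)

Yes; width 5.

Checking the three conditions: (i) the bags cover all of {1, 2, 3, 4, 5, 6}; (ii) for each edge, some bag contains both endpoints; (iii) the bags containing any fixed vertex form a subtree. All hold, so the decomposition is valid with width 6 − 1 = 5.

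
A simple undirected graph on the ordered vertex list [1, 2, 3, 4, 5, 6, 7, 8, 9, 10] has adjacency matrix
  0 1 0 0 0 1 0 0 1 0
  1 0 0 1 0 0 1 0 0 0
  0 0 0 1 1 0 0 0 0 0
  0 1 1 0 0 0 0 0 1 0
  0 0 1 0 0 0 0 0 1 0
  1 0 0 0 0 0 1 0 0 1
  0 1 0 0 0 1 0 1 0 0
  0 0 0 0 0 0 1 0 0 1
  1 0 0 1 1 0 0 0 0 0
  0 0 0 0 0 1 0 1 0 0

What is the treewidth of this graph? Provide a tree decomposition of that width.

The largest bag has 3 vertices, giving width 2; this decomposition certifies tw(G) ≤ 2. For the lower bound, G contains the cycle 3–5–9–4–3, so G is not a forest; only forests have treewidth ≤ 1, hence tw(G) ≥ 2. The upper and lower bounds meet at 2, so that is the treewidth.

Treewidth 2.
One such decomposition:
Bags: B1 = {3, 4, 5}  B2 = {4, 5, 9}  B3 = {2, 4, 9}  B4 = {1, 2, 9}  B5 = {1, 2, 7}  B6 = {1, 6, 7}  B7 = {6, 7, 8}  B8 = {6, 8, 10}
Tree: B1–B2, B2–B3, B3–B4, B4–B5, B5–B6, B6–B7, B7–B8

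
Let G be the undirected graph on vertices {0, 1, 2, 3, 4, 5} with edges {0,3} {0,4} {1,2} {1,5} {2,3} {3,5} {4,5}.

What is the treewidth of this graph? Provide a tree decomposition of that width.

Every bag has size at most 3, so the width is 3 − 1 = 2 and tw(G) ≤ 2. Since 0–4–5–3–0 is a cycle in G, G is not acyclic. Forests are exactly the graphs of treewidth ≤ 1, so tw(G) ≥ 2. Combining the bounds, tw(G) = 2.

Treewidth 2.
One such decomposition:
Bags: B1 = {0, 3, 4}  B2 = {3, 4, 5}  B3 = {2, 3, 5}  B4 = {1, 2, 5}
Tree: B1–B2, B2–B3, B3–B4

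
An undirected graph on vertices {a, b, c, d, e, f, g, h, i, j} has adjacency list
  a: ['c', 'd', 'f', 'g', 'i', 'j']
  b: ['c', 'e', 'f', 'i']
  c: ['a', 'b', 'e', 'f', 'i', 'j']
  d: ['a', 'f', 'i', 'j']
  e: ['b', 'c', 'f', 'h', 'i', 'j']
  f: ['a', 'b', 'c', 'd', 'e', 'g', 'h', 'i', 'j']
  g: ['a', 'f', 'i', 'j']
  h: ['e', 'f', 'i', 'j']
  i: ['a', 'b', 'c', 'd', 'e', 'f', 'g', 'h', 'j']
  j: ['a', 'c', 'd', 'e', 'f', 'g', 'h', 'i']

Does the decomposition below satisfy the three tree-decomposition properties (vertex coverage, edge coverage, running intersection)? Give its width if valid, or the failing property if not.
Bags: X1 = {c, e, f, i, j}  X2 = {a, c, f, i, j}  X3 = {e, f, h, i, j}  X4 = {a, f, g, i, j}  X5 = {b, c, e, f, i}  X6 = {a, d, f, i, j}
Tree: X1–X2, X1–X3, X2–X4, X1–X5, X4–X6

Yes; width 4.

Checking the three conditions: (i) the bags cover all of {a, b, c, d, e, f, g, h, i, j}; (ii) for each edge, some bag contains both endpoints; (iii) the bags containing any fixed vertex form a subtree. All hold, so the decomposition is valid with width 5 − 1 = 4.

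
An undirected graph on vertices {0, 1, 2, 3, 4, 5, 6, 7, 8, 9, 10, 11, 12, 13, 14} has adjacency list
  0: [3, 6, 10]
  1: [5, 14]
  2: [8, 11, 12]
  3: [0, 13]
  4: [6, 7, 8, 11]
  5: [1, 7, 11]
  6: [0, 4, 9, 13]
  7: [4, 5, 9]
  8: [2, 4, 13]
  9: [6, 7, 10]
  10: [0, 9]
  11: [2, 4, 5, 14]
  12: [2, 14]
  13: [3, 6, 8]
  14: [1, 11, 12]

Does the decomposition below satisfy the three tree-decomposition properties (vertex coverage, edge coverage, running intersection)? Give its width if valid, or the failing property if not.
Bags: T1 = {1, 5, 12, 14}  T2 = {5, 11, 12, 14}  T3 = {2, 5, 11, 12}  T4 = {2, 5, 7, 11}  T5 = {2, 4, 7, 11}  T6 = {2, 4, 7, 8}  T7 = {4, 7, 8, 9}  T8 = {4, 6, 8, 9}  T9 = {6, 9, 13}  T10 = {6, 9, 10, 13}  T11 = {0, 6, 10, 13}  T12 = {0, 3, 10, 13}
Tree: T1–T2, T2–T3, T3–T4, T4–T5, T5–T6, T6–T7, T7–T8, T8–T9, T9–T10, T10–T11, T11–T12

A tree decomposition must satisfy three properties: every vertex lies in some bag; for every edge, both endpoints lie together in some bag; and for every vertex, the bags containing it form a connected subtree. Here edge (8,13) lies in no bag, so the decomposition is invalid.

No — edge (8,13) lies in no bag.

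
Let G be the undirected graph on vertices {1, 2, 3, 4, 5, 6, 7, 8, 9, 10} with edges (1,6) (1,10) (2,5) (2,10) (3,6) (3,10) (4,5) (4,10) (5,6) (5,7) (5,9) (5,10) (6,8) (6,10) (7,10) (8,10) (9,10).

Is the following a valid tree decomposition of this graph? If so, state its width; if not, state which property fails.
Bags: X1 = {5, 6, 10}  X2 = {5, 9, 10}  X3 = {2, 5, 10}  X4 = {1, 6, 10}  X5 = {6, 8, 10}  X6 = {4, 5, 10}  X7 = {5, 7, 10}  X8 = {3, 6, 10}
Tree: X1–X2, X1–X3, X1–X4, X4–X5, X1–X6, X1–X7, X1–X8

Checking the three conditions: (i) the bags cover all of {1, 2, 3, 4, 5, 6, 7, 8, 9, 10}; (ii) for each edge, some bag contains both endpoints; (iii) the bags containing any fixed vertex form a subtree. All hold, so the decomposition is valid with width 3 − 1 = 2.

Yes; width 2.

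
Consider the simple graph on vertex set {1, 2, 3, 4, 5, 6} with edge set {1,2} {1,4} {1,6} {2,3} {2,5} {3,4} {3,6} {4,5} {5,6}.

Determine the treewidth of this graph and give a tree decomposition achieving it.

Treewidth 3.
One such decomposition:
Bags: B1 = {1, 3, 5, 6}  B2 = {1, 2, 3, 5}  B3 = {1, 3, 4, 5}
Tree: B1–B2, B2–B3

The largest bag has 4 vertices, giving width 3; this decomposition certifies tw(G) ≤ 3. For the lower bound: the 4 vertex sets {3,6}, {2,5}, {1}, {4} are disjoint, each induces a connected subgraph, and every pair is joined by at least one edge of G. Contracting each set to a single vertex therefore yields K_{4} as a minor, and since treewidth is minor-monotone, tw(G) ≥ tw(K_{4}) = 3. Hence tw(G) = 3 exactly.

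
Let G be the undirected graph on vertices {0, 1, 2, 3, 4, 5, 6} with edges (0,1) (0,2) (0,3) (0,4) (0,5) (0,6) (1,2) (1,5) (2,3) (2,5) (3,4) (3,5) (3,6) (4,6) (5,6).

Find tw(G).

A width-3 tree decomposition is:
Bags: B1 = {0, 3, 5, 6}  B2 = {0, 2, 3, 5}  B3 = {0, 1, 2, 5}  B4 = {0, 3, 4, 6}
Tree: B1–B2, B2–B3, B1–B4
Each bag holds 4 vertices, so the decomposition has width 3, which upper-bounds the treewidth. For the lower bound, the 4 vertices {0, 1, 2, 5} are pairwise adjacent, and any tree decomposition puts a clique entirely inside one bag — forcing width ≥ 3. Hence tw(G) = 3 exactly.

3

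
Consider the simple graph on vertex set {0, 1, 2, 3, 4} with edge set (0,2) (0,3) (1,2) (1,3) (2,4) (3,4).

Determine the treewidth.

2

A width-2 tree decomposition is:
Bags: B1 = {1, 2, 3}  B2 = {0, 2, 3}  B3 = {2, 3, 4}
Tree: B1–B2, B2–B3
Each bag holds 3 vertices, so the decomposition has width 2, which upper-bounds the treewidth. For the lower bound, G contains the cycle 1–2–0–3–1, so G is not a forest; only forests have treewidth ≤ 1, hence tw(G) ≥ 2. Therefore the treewidth is 2.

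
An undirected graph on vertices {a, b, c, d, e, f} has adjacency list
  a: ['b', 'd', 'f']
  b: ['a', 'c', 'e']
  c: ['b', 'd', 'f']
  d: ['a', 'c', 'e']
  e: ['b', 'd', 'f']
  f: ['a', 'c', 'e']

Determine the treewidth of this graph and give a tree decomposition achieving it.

Treewidth 3.
One such decomposition:
Bags: B1 = {b, c, d, f}  B2 = {b, d, e, f}  B3 = {a, b, d, f}
Tree: B1–B2, B2–B3

Each bag holds 4 vertices, so the decomposition has width 3, which upper-bounds the treewidth. For the lower bound: the 4 vertex sets {c,f}, {b,e}, {d}, {a} are disjoint, each induces a connected subgraph, and every pair is joined by at least one edge of G. Contracting each set to a single vertex therefore yields K_{4} as a minor, and since treewidth is minor-monotone, tw(G) ≥ tw(K_{4}) = 3. Therefore the treewidth is 3.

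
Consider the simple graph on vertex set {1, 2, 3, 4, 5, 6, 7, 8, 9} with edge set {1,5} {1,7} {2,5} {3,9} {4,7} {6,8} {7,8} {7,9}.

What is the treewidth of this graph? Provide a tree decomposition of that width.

Each bag holds 2 vertices, so the decomposition has width 1, which upper-bounds the treewidth. G has an edge, so its treewidth is at least 1. Combining the bounds, tw(G) = 1.

Treewidth 1.
One optimal decomposition is:
Bags: B1 = {1, 7}  B2 = {4, 7}  B3 = {1, 5}  B4 = {2, 5}  B5 = {7, 9}  B6 = {7, 8}  B7 = {6, 8}  B8 = {3, 9}
Tree: B1–B2, B1–B3, B3–B4, B1–B5, B5–B6, B6–B7, B5–B8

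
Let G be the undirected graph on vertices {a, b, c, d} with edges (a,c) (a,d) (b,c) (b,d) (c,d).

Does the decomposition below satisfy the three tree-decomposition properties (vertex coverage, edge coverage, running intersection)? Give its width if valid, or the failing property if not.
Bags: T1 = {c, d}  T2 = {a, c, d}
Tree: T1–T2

No — vertex b appears in no bag.

A tree decomposition must satisfy three properties: every vertex lies in some bag; for every edge, both endpoints lie together in some bag; and for every vertex, the bags containing it form a connected subtree. Here vertex b appears in no bag, so the decomposition is invalid.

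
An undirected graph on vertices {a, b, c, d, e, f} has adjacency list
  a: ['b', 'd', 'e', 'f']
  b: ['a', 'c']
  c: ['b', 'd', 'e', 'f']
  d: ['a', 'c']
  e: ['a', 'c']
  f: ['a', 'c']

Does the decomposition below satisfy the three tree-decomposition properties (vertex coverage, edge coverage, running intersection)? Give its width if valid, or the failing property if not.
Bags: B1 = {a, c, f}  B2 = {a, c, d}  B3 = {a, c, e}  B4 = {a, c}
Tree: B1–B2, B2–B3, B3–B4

A tree decomposition must satisfy three properties: every vertex lies in some bag; for every edge, both endpoints lie together in some bag; and for every vertex, the bags containing it form a connected subtree. Here vertex b appears in no bag, so the decomposition is invalid.

No — vertex b appears in no bag.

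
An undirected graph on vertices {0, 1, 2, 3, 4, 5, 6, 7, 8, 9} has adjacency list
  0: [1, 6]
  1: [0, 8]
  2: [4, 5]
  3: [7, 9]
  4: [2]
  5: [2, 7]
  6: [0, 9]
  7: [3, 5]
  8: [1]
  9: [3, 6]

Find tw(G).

1

A width-1 tree decomposition is:
Bags: B1 = {2, 4}  B2 = {2, 5}  B3 = {5, 7}  B4 = {3, 7}  B5 = {3, 9}  B6 = {6, 9}  B7 = {0, 6}  B8 = {0, 1}  B9 = {1, 8}
Tree: B1–B2, B2–B3, B3–B4, B4–B5, B5–B6, B6–B7, B7–B8, B8–B9
Every bag has size at most 2, so the width is 2 − 1 = 1 and tw(G) ≤ 1. G has an edge, so its treewidth is at least 1. Therefore the treewidth is 1.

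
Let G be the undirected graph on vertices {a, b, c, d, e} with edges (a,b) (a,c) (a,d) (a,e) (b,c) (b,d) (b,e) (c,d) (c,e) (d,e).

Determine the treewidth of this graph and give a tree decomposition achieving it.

Treewidth 4.
One optimal decomposition is:
Bags: B1 = {a, b, c, d, e}
Tree: (single bag)

A single bag containing all 5 vertices is trivially a valid decomposition of width 4. Conversely, {a, b, c, d, e} is a clique of size 5, and the vertices of any clique must share a bag in every tree decomposition; so some bag has ≥ 5 vertices and tw(G) ≥ 4. Combining the bounds, tw(G) = 4.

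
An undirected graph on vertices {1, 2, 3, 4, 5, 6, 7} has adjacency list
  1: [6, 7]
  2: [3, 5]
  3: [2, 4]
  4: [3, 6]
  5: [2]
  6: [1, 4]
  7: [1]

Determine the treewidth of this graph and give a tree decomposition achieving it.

Every bag has size at most 2, so the width is 2 − 1 = 1 and tw(G) ≤ 1. Any graph with an edge has treewidth ≥ 1, and G has the edge 5–2. The upper and lower bounds meet at 1, so that is the treewidth.

Treewidth 1.
Bags: B1 = {2, 5}  B2 = {2, 3}  B3 = {3, 4}  B4 = {4, 6}  B5 = {1, 6}  B6 = {1, 7}
Tree: B1–B2, B2–B3, B3–B4, B4–B5, B5–B6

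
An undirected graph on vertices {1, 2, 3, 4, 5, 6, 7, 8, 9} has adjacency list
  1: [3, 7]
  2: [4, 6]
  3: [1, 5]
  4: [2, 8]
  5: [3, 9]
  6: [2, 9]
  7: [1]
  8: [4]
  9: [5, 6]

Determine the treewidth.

A width-1 tree decomposition is:
Bags: B1 = {4, 8}  B2 = {2, 4}  B3 = {2, 6}  B4 = {6, 9}  B5 = {5, 9}  B6 = {3, 5}  B7 = {1, 3}  B8 = {1, 7}
Tree: B1–B2, B2–B3, B3–B4, B4–B5, B5–B6, B6–B7, B7–B8
The largest bag has 2 vertices, giving width 1; this decomposition certifies tw(G) ≤ 1. Since G has at least one edge (e.g. 8–4), it is not an edgeless graph, so tw(G) ≥ 1. Combining the bounds, tw(G) = 1.

1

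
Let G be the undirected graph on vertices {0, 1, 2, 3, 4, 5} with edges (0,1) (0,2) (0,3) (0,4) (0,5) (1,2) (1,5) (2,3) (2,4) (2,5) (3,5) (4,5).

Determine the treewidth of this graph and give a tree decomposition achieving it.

Treewidth 3.
One such decomposition:
Bags: B1 = {0, 1, 2, 5}  B2 = {0, 2, 4, 5}  B3 = {0, 2, 3, 5}
Tree: B1–B2, B1–B3

The largest bag has 4 vertices, giving width 3; this decomposition certifies tw(G) ≤ 3. On the other hand G contains the 4-clique {0, 1, 2, 5}. A clique must lie in a single bag of any decomposition, so no decomposition can have width below 3. Therefore the treewidth is 3.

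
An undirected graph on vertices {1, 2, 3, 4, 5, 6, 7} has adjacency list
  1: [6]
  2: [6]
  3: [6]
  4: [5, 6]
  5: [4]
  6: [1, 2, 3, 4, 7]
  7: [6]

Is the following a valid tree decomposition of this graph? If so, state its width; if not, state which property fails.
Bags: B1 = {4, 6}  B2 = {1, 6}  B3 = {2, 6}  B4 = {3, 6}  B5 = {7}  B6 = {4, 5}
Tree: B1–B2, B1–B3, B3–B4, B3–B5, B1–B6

A tree decomposition must satisfy three properties: every vertex lies in some bag; for every edge, both endpoints lie together in some bag; and for every vertex, the bags containing it form a connected subtree. Here edge (6,7) lies in no bag, so the decomposition is invalid.

No — edge (6,7) lies in no bag.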